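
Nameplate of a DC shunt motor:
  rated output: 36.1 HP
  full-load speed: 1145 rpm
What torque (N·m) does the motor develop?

225 N·m

P_out = 36.1 × 746 = 26931 W
ω = 2π × 1145/60 = 119.9 rad/s
τ = P_out/ω = 26931/119.9 = 225 N·m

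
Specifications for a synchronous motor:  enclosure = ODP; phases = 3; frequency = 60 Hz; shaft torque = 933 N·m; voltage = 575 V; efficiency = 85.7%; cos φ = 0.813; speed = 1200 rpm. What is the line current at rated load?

169 A

ω = 2π×1200/60 = 125.7 rad/s; P_out = τω = 933 × 125.7 = 117278 W
P_in = P_out / η = 117278 / 0.857 = 136847 W
I_L = P_in / (√3·V_L·cosφ) = 136847 / (1.732 × 575 × 0.813) = 169 A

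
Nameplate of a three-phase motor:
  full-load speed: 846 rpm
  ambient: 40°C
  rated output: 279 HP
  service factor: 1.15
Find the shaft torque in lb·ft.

1730 lb·ft

P_out = 279 × 746 = 208134 W
ω = 2π × 846/60 = 88.59 rad/s
τ = P_out/ω = 208134/88.59 = 2349 N·m
In lb·ft: 2349/1.356 = 1730 lb·ft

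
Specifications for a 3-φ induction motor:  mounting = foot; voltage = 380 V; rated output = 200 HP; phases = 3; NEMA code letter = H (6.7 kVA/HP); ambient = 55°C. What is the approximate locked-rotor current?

S_LR = 6.7 × 200 = 1340 kVA
I_LR = S_LR/(√3·V_L) = 1340000/(1.732×380) = 2040 A

2040 A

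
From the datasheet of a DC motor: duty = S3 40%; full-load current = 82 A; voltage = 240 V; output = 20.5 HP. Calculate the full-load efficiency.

P_out = 20.5 × 746 = 15293 W
P_in = V·I = 240 × 82 = 19680 W
η = P_out / P_in = 15293 / 19680 = 0.777 = 77.7%

77.7 %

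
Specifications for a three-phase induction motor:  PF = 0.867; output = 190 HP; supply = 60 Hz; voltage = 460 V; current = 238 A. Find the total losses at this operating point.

P_in = √3·V·I·cosφ = 1.732×460×238×0.867 = 164400 W
P_out = 190×746 = 141740 W
Losses = P_in − P_out = 164400 − 141740 = 22660 W

22700 W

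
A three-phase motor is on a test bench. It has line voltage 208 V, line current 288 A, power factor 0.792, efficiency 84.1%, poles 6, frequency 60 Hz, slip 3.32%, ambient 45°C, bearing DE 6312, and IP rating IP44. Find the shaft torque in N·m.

P_in = √3·V·I·cosφ = 1.732 × 208 × 288 × 0.792 = 82173 W
P_out = η·P_in = 0.841 × 82173 = 69107 W
n_s = 120×60/6 = 1200 rpm; n = 1200×(1−0.0332) = 1160 rpm
ω = 2π×1160/60 = 121.5 rad/s
τ = P_out/ω = 69107/121.5 = 569 N·m

569 N·m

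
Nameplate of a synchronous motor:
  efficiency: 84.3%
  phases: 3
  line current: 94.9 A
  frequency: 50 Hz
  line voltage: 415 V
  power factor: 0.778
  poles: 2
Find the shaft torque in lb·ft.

105 lb·ft

P_in = √3·V·I·cosφ = 1.732 × 415 × 94.9 × 0.778 = 53069 W
P_out = η·P_in = 0.843 × 53069 = 44737 W
n = n_s = 120×50/2 = 3000 rpm (synchronous)
ω = 2π×3000/60 = 314.2 rad/s
τ = P_out/ω = 44737/314.2 = 142.4 N·m
In lb·ft: 142.4/1.356 = 105 lb·ft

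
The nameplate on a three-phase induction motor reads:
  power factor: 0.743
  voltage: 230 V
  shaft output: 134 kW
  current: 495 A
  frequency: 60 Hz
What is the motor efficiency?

P_out = 134 kW = 134000 W
P_in = √3·V_L·I_L·cosφ = 1.732 × 230 × 495 × 0.743 = 146511 W
η = P_out / P_in = 134000 / 146511 = 0.915 = 91.5%

91.5 %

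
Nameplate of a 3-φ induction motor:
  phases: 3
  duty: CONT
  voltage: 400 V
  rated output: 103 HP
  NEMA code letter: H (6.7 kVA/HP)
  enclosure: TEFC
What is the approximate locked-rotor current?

S_LR = 6.7 × 103 = 690.1 kVA
I_LR = S_LR/(√3·V_L) = 690100/(1.732×400) = 996 A

996 A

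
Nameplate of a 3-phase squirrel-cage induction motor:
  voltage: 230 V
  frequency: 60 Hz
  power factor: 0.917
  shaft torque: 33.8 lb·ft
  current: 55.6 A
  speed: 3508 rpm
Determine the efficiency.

τ = 33.8 lb·ft × 1.356 = 45.83 N·m
ω = 2π × 3508/60 = 367.4 rad/s; P_out = τω = 45.83 × 367.4 = 16838 W
P_in = √3·V_L·I_L·cosφ = 1.732 × 230 × 55.6 × 0.917 = 20310 W
η = P_out / P_in = 16838 / 20310 = 0.829 = 82.9%

82.9 %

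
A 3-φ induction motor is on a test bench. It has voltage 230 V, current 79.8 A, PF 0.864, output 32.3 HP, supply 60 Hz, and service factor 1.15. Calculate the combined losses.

3.37 kW

P_in = √3·V·I·cosφ = 1.732×230×79.8×0.864 = 27466 W
P_out = 32.3×746 = 24096 W
Losses = P_in − P_out = 27466 − 24096 = 3370 W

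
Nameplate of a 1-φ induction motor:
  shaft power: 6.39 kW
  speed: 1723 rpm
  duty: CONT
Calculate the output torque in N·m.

ω = 2π × 1723/60 = 180.4 rad/s
τ = P/ω = 6390/180.4 = 35.4 N·m

35.4 N·m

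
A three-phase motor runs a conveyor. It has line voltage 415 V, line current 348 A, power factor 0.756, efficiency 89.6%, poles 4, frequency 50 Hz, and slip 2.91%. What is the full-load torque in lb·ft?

P_in = √3·V·I·cosφ = 1.732 × 415 × 348 × 0.756 = 189102 W
P_out = η·P_in = 0.896 × 189102 = 169435 W
n_s = 120×50/4 = 1500 rpm; n = 1500×(1−0.0291) = 1456 rpm
ω = 2π×1456/60 = 152.5 rad/s
τ = P_out/ω = 169435/152.5 = 1111 N·m
In lb·ft: 1111/1.356 = 819 lb·ft

819 lb·ft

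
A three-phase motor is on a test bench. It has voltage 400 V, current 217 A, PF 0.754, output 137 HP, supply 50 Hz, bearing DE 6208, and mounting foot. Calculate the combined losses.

P_in = √3·V·I·cosφ = 1.732×400×217×0.754 = 113355 W
P_out = 137×746 = 102202 W
Losses = P_in − P_out = 113355 − 102202 = 11153 W

11200 W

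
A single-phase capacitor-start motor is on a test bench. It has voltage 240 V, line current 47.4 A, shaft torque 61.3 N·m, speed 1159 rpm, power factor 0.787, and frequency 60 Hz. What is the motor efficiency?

83.1 %

ω = 2π × 1159/60 = 121.4 rad/s; P_out = τω = 61.3 × 121.4 = 7442 W
P_in = V·I·cosφ = 240 × 47.4 × 0.787 = 8953 W
η = P_out / P_in = 7442 / 8953 = 0.831 = 83.1%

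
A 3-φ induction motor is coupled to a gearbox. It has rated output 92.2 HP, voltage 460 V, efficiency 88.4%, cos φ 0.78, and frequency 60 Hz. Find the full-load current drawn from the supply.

125 A

P_out = 92.2 × 746 = 68781 W
P_in = P_out / η = 68781 / 0.884 = 77807 W
I_L = P_in / (√3·V_L·cosφ) = 77807 / (1.732 × 460 × 0.78) = 125 A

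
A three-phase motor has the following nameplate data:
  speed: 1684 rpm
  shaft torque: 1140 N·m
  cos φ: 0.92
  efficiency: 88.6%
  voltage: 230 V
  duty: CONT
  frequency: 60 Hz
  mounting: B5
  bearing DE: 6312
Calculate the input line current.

ω = 2π×1684/60 = 176.3 rad/s; P_out = τω = 1140 × 176.3 = 200982 W
P_in = P_out / η = 200982 / 0.886 = 226842 W
I_L = P_in / (√3·V_L·cosφ) = 226842 / (1.732 × 230 × 0.92) = 619 A

619 A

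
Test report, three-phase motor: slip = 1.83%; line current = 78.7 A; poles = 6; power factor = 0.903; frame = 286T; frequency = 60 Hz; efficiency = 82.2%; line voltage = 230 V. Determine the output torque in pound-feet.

P_in = √3·V·I·cosφ = 1.732 × 230 × 78.7 × 0.903 = 28310 W
P_out = η·P_in = 0.822 × 28310 = 23271 W
n_s = 120×60/6 = 1200 rpm; n = 1200×(1−0.0183) = 1178 rpm
ω = 2π×1178/60 = 123.4 rad/s
τ = P_out/ω = 23271/123.4 = 188.6 N·m
In lb·ft: 188.6/1.356 = 139 lb·ft

139 lb·ft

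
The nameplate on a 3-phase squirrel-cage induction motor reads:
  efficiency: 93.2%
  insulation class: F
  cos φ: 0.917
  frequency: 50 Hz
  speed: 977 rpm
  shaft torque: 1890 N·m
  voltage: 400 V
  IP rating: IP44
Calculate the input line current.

327 A

ω = 2π×977/60 = 102.3 rad/s; P_out = τω = 1890 × 102.3 = 193347 W
P_in = P_out / η = 193347 / 0.932 = 207454 W
I_L = P_in / (√3·V_L·cosφ) = 207454 / (1.732 × 400 × 0.917) = 327 A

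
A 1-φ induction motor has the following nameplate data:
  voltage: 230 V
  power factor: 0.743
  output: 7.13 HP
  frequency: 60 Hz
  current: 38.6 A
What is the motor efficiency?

80.6 %

P_out = 7.13 × 746 = 5319 W
P_in = V·I·cosφ = 230 × 38.6 × 0.743 = 6596 W
η = P_out / P_in = 5319 / 6596 = 0.806 = 80.6%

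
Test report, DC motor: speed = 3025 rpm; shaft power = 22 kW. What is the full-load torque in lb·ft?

51.2 lb·ft

ω = 2π × 3025/60 = 316.8 rad/s
τ = P/ω = 22000/316.8 = 69.44 N·m
In lb·ft: 69.44/1.356 = 51.2 lb·ft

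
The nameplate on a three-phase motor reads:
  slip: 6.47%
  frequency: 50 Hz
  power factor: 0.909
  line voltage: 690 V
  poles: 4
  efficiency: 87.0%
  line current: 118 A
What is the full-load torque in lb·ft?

560 lb·ft

P_in = √3·V·I·cosφ = 1.732 × 690 × 118 × 0.909 = 128187 W
P_out = η·P_in = 0.87 × 128187 = 111523 W
n_s = 120×50/4 = 1500 rpm; n = 1500×(1−0.0647) = 1403 rpm
ω = 2π×1403/60 = 146.9 rad/s
τ = P_out/ω = 111523/146.9 = 759.2 N·m
In lb·ft: 759.2/1.356 = 560 lb·ft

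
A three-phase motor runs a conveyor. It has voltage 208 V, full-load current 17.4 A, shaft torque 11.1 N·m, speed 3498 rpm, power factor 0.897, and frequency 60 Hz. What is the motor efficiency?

ω = 2π × 3498/60 = 366.3 rad/s; P_out = τω = 11.1 × 366.3 = 4066 W
P_in = √3·V_L·I_L·cosφ = 1.732 × 208 × 17.4 × 0.897 = 5623 W
η = P_out / P_in = 4066 / 5623 = 0.723 = 72.3%

72.3 %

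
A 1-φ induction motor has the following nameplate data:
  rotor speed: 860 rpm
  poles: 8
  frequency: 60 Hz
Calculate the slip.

4.4 %

n_s = 120f/p = 120×60/8 = 900 rpm
s = (n_s − n)/n_s = (900 − 860)/900 = 0.0444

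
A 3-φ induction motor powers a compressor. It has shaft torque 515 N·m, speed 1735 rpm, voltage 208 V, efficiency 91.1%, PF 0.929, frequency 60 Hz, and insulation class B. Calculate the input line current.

ω = 2π×1735/60 = 181.7 rad/s; P_out = τω = 515 × 181.7 = 93576 W
P_in = P_out / η = 93576 / 0.911 = 102718 W
I_L = P_in / (√3·V_L·cosφ) = 102718 / (1.732 × 208 × 0.929) = 307 A

307 A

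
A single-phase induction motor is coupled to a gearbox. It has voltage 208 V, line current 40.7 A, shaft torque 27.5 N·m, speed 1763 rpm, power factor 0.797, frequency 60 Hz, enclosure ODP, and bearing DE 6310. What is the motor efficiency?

75.2 %

ω = 2π × 1763/60 = 184.6 rad/s; P_out = τω = 27.5 × 184.6 = 5077 W
P_in = V·I·cosφ = 208 × 40.7 × 0.797 = 6747 W
η = P_out / P_in = 5077 / 6747 = 0.752 = 75.2%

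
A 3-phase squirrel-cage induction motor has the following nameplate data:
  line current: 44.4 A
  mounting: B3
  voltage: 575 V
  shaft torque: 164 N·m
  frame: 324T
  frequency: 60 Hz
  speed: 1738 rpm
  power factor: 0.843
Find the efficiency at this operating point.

ω = 2π × 1738/60 = 182 rad/s; P_out = τω = 164 × 182 = 29848 W
P_in = √3·V_L·I_L·cosφ = 1.732 × 575 × 44.4 × 0.843 = 37276 W
η = P_out / P_in = 29848 / 37276 = 0.801 = 80.1%

80.1 %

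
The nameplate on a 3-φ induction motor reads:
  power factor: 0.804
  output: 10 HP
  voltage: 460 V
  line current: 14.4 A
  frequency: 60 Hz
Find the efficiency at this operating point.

P_out = 10 × 746 = 7460 W
P_in = √3·V_L·I_L·cosφ = 1.732 × 460 × 14.4 × 0.804 = 9224 W
η = P_out / P_in = 7460 / 9224 = 0.809 = 80.9%

80.9 %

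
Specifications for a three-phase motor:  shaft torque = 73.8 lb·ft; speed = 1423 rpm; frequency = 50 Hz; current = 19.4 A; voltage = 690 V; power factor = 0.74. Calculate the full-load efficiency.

τ = 73.8 lb·ft × 1.356 = 100.1 N·m
ω = 2π × 1423/60 = 149 rad/s; P_out = τω = 100.1 × 149 = 14915 W
P_in = √3·V_L·I_L·cosφ = 1.732 × 690 × 19.4 × 0.74 = 17157 W
η = P_out / P_in = 14915 / 17157 = 0.869 = 86.9%

86.9 %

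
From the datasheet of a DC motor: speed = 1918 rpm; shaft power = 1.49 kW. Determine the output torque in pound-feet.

5.47 lb·ft

ω = 2π × 1918/60 = 200.9 rad/s
τ = P/ω = 1490/200.9 = 7.417 N·m
In lb·ft: 7.417/1.356 = 5.47 lb·ft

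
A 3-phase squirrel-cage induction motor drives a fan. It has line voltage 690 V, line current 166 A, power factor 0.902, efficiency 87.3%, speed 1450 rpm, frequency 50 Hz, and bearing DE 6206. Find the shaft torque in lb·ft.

P_in = √3·V·I·cosφ = 1.732 × 690 × 166 × 0.902 = 178942 W
P_out = η·P_in = 0.873 × 178942 = 156216 W
n = 1450 rpm
ω = 2π×1450/60 = 151.8 rad/s
τ = P_out/ω = 156216/151.8 = 1029 N·m
In lb·ft: 1029/1.356 = 759 lb·ft

759 lb·ft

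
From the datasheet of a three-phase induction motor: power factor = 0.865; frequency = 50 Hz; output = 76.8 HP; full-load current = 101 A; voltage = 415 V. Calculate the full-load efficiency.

91.2 %

P_out = 76.8 × 746 = 57293 W
P_in = √3·V_L·I_L·cosφ = 1.732 × 415 × 101 × 0.865 = 62796 W
η = P_out / P_in = 57293 / 62796 = 0.912 = 91.2%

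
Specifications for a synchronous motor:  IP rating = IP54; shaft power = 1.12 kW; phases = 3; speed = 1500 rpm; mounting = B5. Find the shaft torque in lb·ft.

5.26 lb·ft

ω = 2π × 1500/60 = 157.1 rad/s
τ = P/ω = 1120/157.1 = 7.129 N·m
In lb·ft: 7.129/1.356 = 5.26 lb·ft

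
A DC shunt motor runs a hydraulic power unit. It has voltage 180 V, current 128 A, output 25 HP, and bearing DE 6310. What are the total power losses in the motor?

4390 W

P_in = V·I = 180×128 = 23040 W
P_out = 25×746 = 18650 W
Losses = P_in − P_out = 23040 − 18650 = 4390 W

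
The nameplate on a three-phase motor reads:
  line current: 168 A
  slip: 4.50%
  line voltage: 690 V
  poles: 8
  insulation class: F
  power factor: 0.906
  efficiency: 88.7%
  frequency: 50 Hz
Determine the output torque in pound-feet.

1590 lb·ft

P_in = √3·V·I·cosφ = 1.732 × 690 × 168 × 0.906 = 181901 W
P_out = η·P_in = 0.887 × 181901 = 161346 W
n_s = 120×50/8 = 750 rpm; n = 750×(1−0.045) = 716 rpm
ω = 2π×716/60 = 74.98 rad/s
τ = P_out/ω = 161346/74.98 = 2152 N·m
In lb·ft: 2152/1.356 = 1590 lb·ft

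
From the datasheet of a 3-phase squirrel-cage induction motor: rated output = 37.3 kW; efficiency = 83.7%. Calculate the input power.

P_out = 37300 W
P_in = P_out/η = 37300/0.837 = 44564 W = 44.6 kW

44.6 kW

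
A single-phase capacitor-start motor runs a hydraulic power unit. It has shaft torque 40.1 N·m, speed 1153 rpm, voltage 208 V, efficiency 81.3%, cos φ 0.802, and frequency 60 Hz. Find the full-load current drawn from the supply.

ω = 2π×1153/60 = 120.7 rad/s; P_out = τω = 40.1 × 120.7 = 4840 W
P_in = P_out / η = 4840 / 0.813 = 5953 W
I = P_in / (V·cosφ) = 5953 / (208 × 0.802) = 35.7 A

35.7 A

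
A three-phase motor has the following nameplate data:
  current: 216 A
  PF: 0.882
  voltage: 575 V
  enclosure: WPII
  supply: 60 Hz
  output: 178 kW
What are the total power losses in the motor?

11.7 kW

P_in = √3·V·I·cosφ = 1.732×575×216×0.882 = 189731 W
P_out = 178000 W
Losses = P_in − P_out = 189731 − 178000 = 11731 W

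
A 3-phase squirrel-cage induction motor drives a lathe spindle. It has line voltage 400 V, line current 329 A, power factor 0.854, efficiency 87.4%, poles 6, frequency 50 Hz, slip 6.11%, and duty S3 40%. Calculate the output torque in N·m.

P_in = √3·V·I·cosφ = 1.732 × 400 × 329 × 0.854 = 194653 W
P_out = η·P_in = 0.874 × 194653 = 170127 W
n_s = 120×50/6 = 1000 rpm; n = 1000×(1−0.0611) = 939 rpm
ω = 2π×939/60 = 98.33 rad/s
τ = P_out/ω = 170127/98.33 = 1730 N·m

1730 N·m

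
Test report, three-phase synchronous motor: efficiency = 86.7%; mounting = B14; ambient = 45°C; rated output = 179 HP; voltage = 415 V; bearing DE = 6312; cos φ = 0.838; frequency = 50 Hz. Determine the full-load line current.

P_out = 179 × 746 = 133534 W
P_in = P_out / η = 133534 / 0.867 = 154018 W
I_L = P_in / (√3·V_L·cosφ) = 154018 / (1.732 × 415 × 0.838) = 256 A

256 A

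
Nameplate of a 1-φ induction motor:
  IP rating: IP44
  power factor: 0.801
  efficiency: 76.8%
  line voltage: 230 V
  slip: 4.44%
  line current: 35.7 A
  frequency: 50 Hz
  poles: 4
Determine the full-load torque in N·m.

P_in = V·I·cosφ = 230 × 35.7 × 0.801 = 6577 W
P_out = η·P_in = 0.768 × 6577 = 5051 W
n_s = 120×50/4 = 1500 rpm; n = 1500×(1−0.0444) = 1433 rpm
ω = 2π×1433/60 = 150.1 rad/s
τ = P_out/ω = 5051/150.1 = 33.7 N·m

33.7 N·m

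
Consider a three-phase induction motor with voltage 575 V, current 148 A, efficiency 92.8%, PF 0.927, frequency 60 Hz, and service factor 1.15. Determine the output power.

127 kW

P_in = √3·V·I·cosφ = 1.732 × 575 × 148 × 0.927 = 136633 W
P_out = η·P_in = 0.928 × 136633 = 126795 W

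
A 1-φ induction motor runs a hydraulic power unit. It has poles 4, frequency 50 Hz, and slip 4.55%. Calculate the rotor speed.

n_s = 120f/p = 120×50/4 = 1500 rpm
n = n_s(1 − s) = 1500 × (1 − 0.0455) = 1432 rpm

1432 rpm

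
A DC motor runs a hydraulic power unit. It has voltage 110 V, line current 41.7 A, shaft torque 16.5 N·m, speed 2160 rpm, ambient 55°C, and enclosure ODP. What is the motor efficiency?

81.4 %

ω = 2π × 2160/60 = 226.2 rad/s; P_out = τω = 16.5 × 226.2 = 3732 W
P_in = V·I = 110 × 41.7 = 4587 W
η = P_out / P_in = 3732 / 4587 = 0.814 = 81.4%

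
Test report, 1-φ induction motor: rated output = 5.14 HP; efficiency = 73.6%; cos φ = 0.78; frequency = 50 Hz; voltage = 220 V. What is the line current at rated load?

30.4 A

P_out = 5.14 × 746 = 3834 W
P_in = P_out / η = 3834 / 0.736 = 5209 W
I = P_in / (V·cosφ) = 5209 / (220 × 0.78) = 30.4 A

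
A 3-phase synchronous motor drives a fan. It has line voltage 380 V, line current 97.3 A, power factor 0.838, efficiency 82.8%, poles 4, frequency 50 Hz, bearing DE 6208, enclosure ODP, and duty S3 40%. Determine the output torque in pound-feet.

209 lb·ft

P_in = √3·V·I·cosφ = 1.732 × 380 × 97.3 × 0.838 = 53665 W
P_out = η·P_in = 0.828 × 53665 = 44435 W
n = n_s = 120×50/4 = 1500 rpm (synchronous)
ω = 2π×1500/60 = 157.1 rad/s
τ = P_out/ω = 44435/157.1 = 282.8 N·m
In lb·ft: 282.8/1.356 = 209 lb·ft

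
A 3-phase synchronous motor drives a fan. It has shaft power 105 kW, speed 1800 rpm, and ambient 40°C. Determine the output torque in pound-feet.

411 lb·ft

ω = 2π × 1800/60 = 188.5 rad/s
τ = P/ω = 105000/188.5 = 557 N·m
In lb·ft: 557/1.356 = 411 lb·ft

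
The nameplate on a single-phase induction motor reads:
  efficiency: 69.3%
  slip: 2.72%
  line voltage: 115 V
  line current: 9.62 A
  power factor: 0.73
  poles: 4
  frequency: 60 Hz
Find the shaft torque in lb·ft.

2.25 lb·ft

P_in = V·I·cosφ = 115 × 9.62 × 0.73 = 808 W
P_out = η·P_in = 0.693 × 808 = 560 W
n_s = 120×60/4 = 1800 rpm; n = 1800×(1−0.0272) = 1751 rpm
ω = 2π×1751/60 = 183.4 rad/s
τ = P_out/ω = 560/183.4 = 3.053 N·m
In lb·ft: 3.053/1.356 = 2.25 lb·ft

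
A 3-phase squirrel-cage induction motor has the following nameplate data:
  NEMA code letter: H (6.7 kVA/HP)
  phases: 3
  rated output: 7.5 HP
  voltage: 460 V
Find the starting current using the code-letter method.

63.1 A

S_LR = 6.7 × 7.5 = 50.25 kVA
I_LR = S_LR/(√3·V_L) = 50250/(1.732×460) = 63.1 A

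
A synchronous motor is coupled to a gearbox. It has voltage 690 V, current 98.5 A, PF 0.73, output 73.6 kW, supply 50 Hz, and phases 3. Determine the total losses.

P_in = √3·V·I·cosφ = 1.732×690×98.5×0.73 = 85932 W
P_out = 73600 W
Losses = P_in − P_out = 85932 − 73600 = 12332 W

12300 W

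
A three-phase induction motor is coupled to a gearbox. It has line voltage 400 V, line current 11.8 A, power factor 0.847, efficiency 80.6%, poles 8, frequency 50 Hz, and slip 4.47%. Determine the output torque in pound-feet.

P_in = √3·V·I·cosφ = 1.732 × 400 × 11.8 × 0.847 = 6924 W
P_out = η·P_in = 0.806 × 6924 = 5581 W
n_s = 120×50/8 = 750 rpm; n = 750×(1−0.0447) = 716 rpm
ω = 2π×716/60 = 74.98 rad/s
τ = P_out/ω = 5581/74.98 = 74.43 N·m
In lb·ft: 74.43/1.356 = 54.9 lb·ft

54.9 lb·ft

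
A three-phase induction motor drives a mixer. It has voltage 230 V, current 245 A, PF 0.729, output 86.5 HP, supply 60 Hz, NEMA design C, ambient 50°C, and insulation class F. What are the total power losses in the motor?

6.62 kW

P_in = √3·V·I·cosφ = 1.732×230×245×0.729 = 71149 W
P_out = 86.5×746 = 64529 W
Losses = P_in − P_out = 71149 − 64529 = 6620 W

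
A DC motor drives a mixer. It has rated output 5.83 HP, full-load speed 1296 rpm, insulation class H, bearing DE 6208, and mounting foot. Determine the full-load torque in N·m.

32 N·m

P_out = 5.83 × 746 = 4349 W
ω = 2π × 1296/60 = 135.7 rad/s
τ = P_out/ω = 4349/135.7 = 32 N·m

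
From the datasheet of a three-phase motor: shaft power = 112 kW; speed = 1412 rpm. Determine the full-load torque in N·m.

757 N·m

ω = 2π × 1412/60 = 147.9 rad/s
τ = P/ω = 112000/147.9 = 757 N·m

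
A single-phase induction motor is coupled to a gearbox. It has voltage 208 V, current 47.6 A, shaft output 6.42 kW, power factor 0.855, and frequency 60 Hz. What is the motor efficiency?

P_out = 6.42 kW = 6420 W
P_in = V·I·cosφ = 208 × 47.6 × 0.855 = 8465 W
η = P_out / P_in = 6420 / 8465 = 0.758 = 75.8%

75.8 %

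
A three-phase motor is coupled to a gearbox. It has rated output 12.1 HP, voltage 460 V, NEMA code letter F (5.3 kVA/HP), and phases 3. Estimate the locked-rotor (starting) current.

80.5 A

S_LR = 5.3 × 12.1 = 64.13 kVA
I_LR = S_LR/(√3·V_L) = 64130/(1.732×460) = 80.5 A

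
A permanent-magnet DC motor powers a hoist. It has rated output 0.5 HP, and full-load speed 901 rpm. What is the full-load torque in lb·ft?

P_out = 0.5 × 746 = 373 W
ω = 2π × 901/60 = 94.35 rad/s
τ = P_out/ω = 373/94.35 = 3.953 N·m
In lb·ft: 3.953/1.356 = 2.92 lb·ft

2.92 lb·ft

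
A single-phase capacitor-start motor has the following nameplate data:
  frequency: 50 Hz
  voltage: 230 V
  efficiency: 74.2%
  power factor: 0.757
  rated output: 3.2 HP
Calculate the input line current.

18.5 A

P_out = 3.2 × 746 = 2387 W
P_in = P_out / η = 2387 / 0.742 = 3217 W
I = P_in / (V·cosφ) = 3217 / (230 × 0.757) = 18.5 A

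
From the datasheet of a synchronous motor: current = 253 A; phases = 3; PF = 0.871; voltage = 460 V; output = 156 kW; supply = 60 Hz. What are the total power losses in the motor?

P_in = √3·V·I·cosφ = 1.732×460×253×0.871 = 175568 W
P_out = 156000 W
Losses = P_in − P_out = 175568 − 156000 = 19568 W

19600 W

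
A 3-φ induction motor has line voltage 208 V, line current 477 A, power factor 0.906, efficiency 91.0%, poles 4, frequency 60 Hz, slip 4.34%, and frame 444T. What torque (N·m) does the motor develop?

P_in = √3·V·I·cosφ = 1.732 × 208 × 477 × 0.906 = 155689 W
P_out = η·P_in = 0.91 × 155689 = 141677 W
n_s = 120×60/4 = 1800 rpm; n = 1800×(1−0.0434) = 1722 rpm
ω = 2π×1722/60 = 180.3 rad/s
τ = P_out/ω = 141677/180.3 = 786 N·m

786 N·m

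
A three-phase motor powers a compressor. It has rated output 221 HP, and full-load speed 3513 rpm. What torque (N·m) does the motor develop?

448 N·m

P_out = 221 × 746 = 164866 W
ω = 2π × 3513/60 = 367.9 rad/s
τ = P_out/ω = 164866/367.9 = 448 N·m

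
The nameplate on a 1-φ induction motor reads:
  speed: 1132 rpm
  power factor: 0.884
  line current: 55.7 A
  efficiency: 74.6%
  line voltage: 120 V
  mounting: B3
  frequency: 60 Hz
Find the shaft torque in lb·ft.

P_in = V·I·cosφ = 120 × 55.7 × 0.884 = 5909 W
P_out = η·P_in = 0.746 × 5909 = 4408 W
n = 1132 rpm
ω = 2π×1132/60 = 118.5 rad/s
τ = P_out/ω = 4408/118.5 = 37.2 N·m
In lb·ft: 37.2/1.356 = 27.4 lb·ft

27.4 lb·ft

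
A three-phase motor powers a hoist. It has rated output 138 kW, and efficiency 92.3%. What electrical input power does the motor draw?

P_out = 138000 W
P_in = P_out/η = 138000/0.923 = 149512 W = 150 kW

150 kW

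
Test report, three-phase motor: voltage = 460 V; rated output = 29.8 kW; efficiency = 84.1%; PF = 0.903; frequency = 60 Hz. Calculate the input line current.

P_out = 29.8 kW = 29800 W
P_in = P_out / η = 29800 / 0.841 = 35434 W
I_L = P_in / (√3·V_L·cosφ) = 35434 / (1.732 × 460 × 0.903) = 49.3 A

49.3 A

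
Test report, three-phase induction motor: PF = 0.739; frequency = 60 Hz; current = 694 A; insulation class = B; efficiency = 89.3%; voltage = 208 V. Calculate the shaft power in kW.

165 kW

P_in = √3·V·I·cosφ = 1.732 × 208 × 694 × 0.739 = 184763 W
P_out = η·P_in = 0.893 × 184763 = 164993 W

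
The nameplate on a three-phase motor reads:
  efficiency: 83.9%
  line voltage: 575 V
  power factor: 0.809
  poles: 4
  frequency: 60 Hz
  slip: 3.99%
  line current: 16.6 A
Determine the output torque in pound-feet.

45.7 lb·ft

P_in = √3·V·I·cosφ = 1.732 × 575 × 16.6 × 0.809 = 13374 W
P_out = η·P_in = 0.839 × 13374 = 11221 W
n_s = 120×60/4 = 1800 rpm; n = 1800×(1−0.0399) = 1728 rpm
ω = 2π×1728/60 = 181 rad/s
τ = P_out/ω = 11221/181 = 61.99 N·m
In lb·ft: 61.99/1.356 = 45.7 lb·ft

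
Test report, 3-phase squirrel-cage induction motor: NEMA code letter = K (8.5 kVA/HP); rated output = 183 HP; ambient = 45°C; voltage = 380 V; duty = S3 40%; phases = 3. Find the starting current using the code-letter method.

2360 A

S_LR = 8.5 × 183 = 1555.5 kVA
I_LR = S_LR/(√3·V_L) = 1555500/(1.732×380) = 2360 A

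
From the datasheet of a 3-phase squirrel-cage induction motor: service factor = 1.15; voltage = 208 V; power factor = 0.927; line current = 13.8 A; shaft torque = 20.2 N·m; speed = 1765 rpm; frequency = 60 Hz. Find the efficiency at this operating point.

81.0 %

ω = 2π × 1765/60 = 184.8 rad/s; P_out = τω = 20.2 × 184.8 = 3733 W
P_in = √3·V_L·I_L·cosφ = 1.732 × 208 × 13.8 × 0.927 = 4609 W
η = P_out / P_in = 3733 / 4609 = 0.810 = 81.0%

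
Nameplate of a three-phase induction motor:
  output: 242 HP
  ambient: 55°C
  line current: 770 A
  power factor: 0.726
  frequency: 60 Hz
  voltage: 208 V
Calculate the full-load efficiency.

P_out = 242 × 746 = 180532 W
P_in = √3·V_L·I_L·cosφ = 1.732 × 208 × 770 × 0.726 = 201390 W
η = P_out / P_in = 180532 / 201390 = 0.896 = 89.6%

89.6 %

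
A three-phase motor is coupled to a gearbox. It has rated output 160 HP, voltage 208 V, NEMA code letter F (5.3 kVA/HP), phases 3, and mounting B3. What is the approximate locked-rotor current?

2350 A

S_LR = 5.3 × 160 = 848 kVA
I_LR = S_LR/(√3·V_L) = 848000/(1.732×208) = 2350 A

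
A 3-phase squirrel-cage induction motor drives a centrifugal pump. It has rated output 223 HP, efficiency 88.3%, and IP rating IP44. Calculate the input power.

188 kW

P_out = 223 × 746 = 166358 W
P_in = P_out/η = 166358/0.883 = 188401 W = 188 kW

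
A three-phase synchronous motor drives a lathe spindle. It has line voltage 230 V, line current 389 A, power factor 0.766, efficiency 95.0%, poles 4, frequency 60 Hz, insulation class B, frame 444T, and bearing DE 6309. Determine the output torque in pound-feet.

P_in = √3·V·I·cosφ = 1.732 × 230 × 389 × 0.766 = 118701 W
P_out = η·P_in = 0.95 × 118701 = 112766 W
n = n_s = 120×60/4 = 1800 rpm (synchronous)
ω = 2π×1800/60 = 188.5 rad/s
τ = P_out/ω = 112766/188.5 = 598.2 N·m
In lb·ft: 598.2/1.356 = 441 lb·ft

441 lb·ft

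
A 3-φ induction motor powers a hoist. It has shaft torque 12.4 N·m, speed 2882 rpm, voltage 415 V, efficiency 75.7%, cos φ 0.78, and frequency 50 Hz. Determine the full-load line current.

8.82 A

ω = 2π×2882/60 = 301.8 rad/s; P_out = τω = 12.4 × 301.8 = 3742 W
P_in = P_out / η = 3742 / 0.757 = 4943 W
I_L = P_in / (√3·V_L·cosφ) = 4943 / (1.732 × 415 × 0.78) = 8.82 A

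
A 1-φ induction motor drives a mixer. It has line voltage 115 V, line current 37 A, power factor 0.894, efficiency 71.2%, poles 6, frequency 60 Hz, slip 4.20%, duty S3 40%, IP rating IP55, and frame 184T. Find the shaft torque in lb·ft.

P_in = V·I·cosφ = 115 × 37 × 0.894 = 3804 W
P_out = η·P_in = 0.712 × 3804 = 2708 W
n_s = 120×60/6 = 1200 rpm; n = 1200×(1−0.042) = 1150 rpm
ω = 2π×1150/60 = 120.4 rad/s
τ = P_out/ω = 2708/120.4 = 22.49 N·m
In lb·ft: 22.49/1.356 = 16.6 lb·ft

16.6 lb·ft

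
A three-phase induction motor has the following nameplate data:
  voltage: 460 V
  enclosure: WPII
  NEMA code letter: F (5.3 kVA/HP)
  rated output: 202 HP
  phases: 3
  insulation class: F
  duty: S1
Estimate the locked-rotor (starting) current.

S_LR = 5.3 × 202 = 1070.6 kVA
I_LR = S_LR/(√3·V_L) = 1070600/(1.732×460) = 1340 A

1340 A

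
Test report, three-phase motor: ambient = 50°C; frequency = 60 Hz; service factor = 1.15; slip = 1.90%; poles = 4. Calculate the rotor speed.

1766 rpm

n_s = 120f/p = 120×60/4 = 1800 rpm
n = n_s(1 − s) = 1800 × (1 − 0.019) = 1766 rpm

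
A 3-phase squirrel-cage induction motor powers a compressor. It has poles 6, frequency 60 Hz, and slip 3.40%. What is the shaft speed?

n_s = 120f/p = 120×60/6 = 1200 rpm
n = n_s(1 − s) = 1200 × (1 − 0.034) = 1159 rpm

1159 rpm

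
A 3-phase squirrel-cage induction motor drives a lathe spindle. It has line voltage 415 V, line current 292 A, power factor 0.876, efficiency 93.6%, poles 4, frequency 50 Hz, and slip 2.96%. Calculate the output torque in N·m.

1130 N·m

P_in = √3·V·I·cosφ = 1.732 × 415 × 292 × 0.876 = 183858 W
P_out = η·P_in = 0.936 × 183858 = 172091 W
n_s = 120×50/4 = 1500 rpm; n = 1500×(1−0.0296) = 1456 rpm
ω = 2π×1456/60 = 152.5 rad/s
τ = P_out/ω = 172091/152.5 = 1130 N·m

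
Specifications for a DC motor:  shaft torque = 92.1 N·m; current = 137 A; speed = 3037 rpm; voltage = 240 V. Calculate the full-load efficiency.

ω = 2π × 3037/60 = 318 rad/s; P_out = τω = 92.1 × 318 = 29288 W
P_in = V·I = 240 × 137 = 32880 W
η = P_out / P_in = 29288 / 32880 = 0.891 = 89.1%

89.1 %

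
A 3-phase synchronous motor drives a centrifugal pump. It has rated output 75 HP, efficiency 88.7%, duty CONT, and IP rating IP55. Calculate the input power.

63.1 kW

P_out = 75 × 746 = 55950 W
P_in = P_out/η = 55950/0.887 = 63078 W = 63.1 kW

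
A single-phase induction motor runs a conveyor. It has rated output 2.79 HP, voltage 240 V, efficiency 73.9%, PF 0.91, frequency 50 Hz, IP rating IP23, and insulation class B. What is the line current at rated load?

12.9 A

P_out = 2.79 × 746 = 2081 W
P_in = P_out / η = 2081 / 0.739 = 2816 W
I = P_in / (V·cosφ) = 2816 / (240 × 0.91) = 12.9 A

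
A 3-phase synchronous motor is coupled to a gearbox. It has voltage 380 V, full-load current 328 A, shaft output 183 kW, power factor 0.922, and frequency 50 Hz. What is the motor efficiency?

91.9 %

P_out = 183 kW = 183000 W
P_in = √3·V_L·I_L·cosφ = 1.732 × 380 × 328 × 0.922 = 199038 W
η = P_out / P_in = 183000 / 199038 = 0.919 = 91.9%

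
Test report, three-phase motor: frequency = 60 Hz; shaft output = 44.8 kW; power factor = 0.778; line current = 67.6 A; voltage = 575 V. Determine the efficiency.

P_out = 44.8 kW = 44800 W
P_in = √3·V_L·I_L·cosφ = 1.732 × 575 × 67.6 × 0.778 = 52377 W
η = P_out / P_in = 44800 / 52377 = 0.855 = 85.5%

85.5 %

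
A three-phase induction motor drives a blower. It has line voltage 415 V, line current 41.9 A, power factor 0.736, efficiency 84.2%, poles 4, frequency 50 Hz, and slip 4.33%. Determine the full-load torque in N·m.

P_in = √3·V·I·cosφ = 1.732 × 415 × 41.9 × 0.736 = 22166 W
P_out = η·P_in = 0.842 × 22166 = 18664 W
n_s = 120×50/4 = 1500 rpm; n = 1500×(1−0.0433) = 1435 rpm
ω = 2π×1435/60 = 150.3 rad/s
τ = P_out/ω = 18664/150.3 = 124 N·m

124 N·m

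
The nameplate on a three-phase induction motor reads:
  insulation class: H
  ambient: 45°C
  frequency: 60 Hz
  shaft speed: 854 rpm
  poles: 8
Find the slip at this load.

n_s = 120f/p = 120×60/8 = 900 rpm
s = (n_s − n)/n_s = (900 − 854)/900 = 0.0511

5.1 %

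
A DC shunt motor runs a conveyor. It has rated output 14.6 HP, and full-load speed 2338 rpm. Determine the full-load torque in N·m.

P_out = 14.6 × 746 = 10892 W
ω = 2π × 2338/60 = 244.8 rad/s
τ = P_out/ω = 10892/244.8 = 44.5 N·m

44.5 N·m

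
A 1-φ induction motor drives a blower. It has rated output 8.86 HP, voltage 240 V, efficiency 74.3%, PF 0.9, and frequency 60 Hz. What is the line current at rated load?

41.2 A

P_out = 8.86 × 746 = 6610 W
P_in = P_out / η = 6610 / 0.743 = 8896 W
I = P_in / (V·cosφ) = 8896 / (240 × 0.9) = 41.2 A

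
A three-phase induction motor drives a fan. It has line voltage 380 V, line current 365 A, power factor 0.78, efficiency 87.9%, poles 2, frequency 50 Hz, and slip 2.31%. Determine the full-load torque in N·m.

P_in = √3·V·I·cosφ = 1.732 × 380 × 365 × 0.78 = 187378 W
P_out = η·P_in = 0.879 × 187378 = 164705 W
n_s = 120×50/2 = 3000 rpm; n = 3000×(1−0.0231) = 2931 rpm
ω = 2π×2931/60 = 306.9 rad/s
τ = P_out/ω = 164705/306.9 = 537 N·m

537 N·m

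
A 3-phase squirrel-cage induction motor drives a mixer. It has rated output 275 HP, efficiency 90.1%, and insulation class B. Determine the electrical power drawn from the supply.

228 kW

P_out = 275 × 746 = 205150 W
P_in = P_out/η = 205150/0.901 = 227691 W = 228 kW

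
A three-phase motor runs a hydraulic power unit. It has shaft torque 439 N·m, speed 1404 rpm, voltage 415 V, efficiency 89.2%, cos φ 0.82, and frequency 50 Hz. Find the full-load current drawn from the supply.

ω = 2π×1404/60 = 147 rad/s; P_out = τω = 439 × 147 = 64533 W
P_in = P_out / η = 64533 / 0.892 = 72346 W
I_L = P_in / (√3·V_L·cosφ) = 72346 / (1.732 × 415 × 0.82) = 123 A

123 A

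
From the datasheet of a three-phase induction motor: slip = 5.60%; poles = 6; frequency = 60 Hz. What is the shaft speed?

1133 rpm

n_s = 120f/p = 120×60/6 = 1200 rpm
n = n_s(1 − s) = 1200 × (1 − 0.056) = 1133 rpm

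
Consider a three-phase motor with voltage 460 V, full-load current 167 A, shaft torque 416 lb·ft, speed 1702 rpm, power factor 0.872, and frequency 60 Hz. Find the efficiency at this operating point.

τ = 416 lb·ft × 1.356 = 564.1 N·m
ω = 2π × 1702/60 = 178.2 rad/s; P_out = τω = 564.1 × 178.2 = 100523 W
P_in = √3·V_L·I_L·cosφ = 1.732 × 460 × 167 × 0.872 = 116022 W
η = P_out / P_in = 100523 / 116022 = 0.866 = 86.6%

86.6 %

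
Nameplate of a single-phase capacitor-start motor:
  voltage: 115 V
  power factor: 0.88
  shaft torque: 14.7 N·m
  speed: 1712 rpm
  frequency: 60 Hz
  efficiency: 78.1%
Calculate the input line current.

ω = 2π×1712/60 = 179.3 rad/s; P_out = τω = 14.7 × 179.3 = 2636 W
P_in = P_out / η = 2636 / 0.781 = 3375 W
I = P_in / (V·cosφ) = 3375 / (115 × 0.88) = 33.3 A

33.3 A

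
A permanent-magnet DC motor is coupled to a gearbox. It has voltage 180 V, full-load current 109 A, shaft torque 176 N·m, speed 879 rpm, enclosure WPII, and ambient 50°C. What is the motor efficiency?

82.6 %

ω = 2π × 879/60 = 92.05 rad/s; P_out = τω = 176 × 92.05 = 16201 W
P_in = V·I = 180 × 109 = 19620 W
η = P_out / P_in = 16201 / 19620 = 0.826 = 82.6%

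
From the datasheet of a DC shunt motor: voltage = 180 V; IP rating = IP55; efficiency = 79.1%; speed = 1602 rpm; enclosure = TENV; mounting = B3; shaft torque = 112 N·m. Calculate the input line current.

132 A

ω = 2π×1602/60 = 167.8 rad/s; P_out = τω = 112 × 167.8 = 18794 W
P_in = P_out / η = 18794 / 0.791 = 23760 W
I = P_in / V = 23760 / 180 = 132 A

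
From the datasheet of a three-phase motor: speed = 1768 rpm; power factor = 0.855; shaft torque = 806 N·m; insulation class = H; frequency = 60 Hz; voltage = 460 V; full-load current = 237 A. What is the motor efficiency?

92.4 %

ω = 2π × 1768/60 = 185.1 rad/s; P_out = τω = 806 × 185.1 = 149191 W
P_in = √3·V_L·I_L·cosφ = 1.732 × 460 × 237 × 0.855 = 161443 W
η = P_out / P_in = 149191 / 161443 = 0.924 = 92.4%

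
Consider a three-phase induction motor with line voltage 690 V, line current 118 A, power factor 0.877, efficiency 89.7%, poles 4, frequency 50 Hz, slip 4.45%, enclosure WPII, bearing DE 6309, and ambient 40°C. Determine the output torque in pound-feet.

545 lb·ft

P_in = √3·V·I·cosφ = 1.732 × 690 × 118 × 0.877 = 123674 W
P_out = η·P_in = 0.897 × 123674 = 110936 W
n_s = 120×50/4 = 1500 rpm; n = 1500×(1−0.0445) = 1433 rpm
ω = 2π×1433/60 = 150.1 rad/s
τ = P_out/ω = 110936/150.1 = 739.1 N·m
In lb·ft: 739.1/1.356 = 545 lb·ft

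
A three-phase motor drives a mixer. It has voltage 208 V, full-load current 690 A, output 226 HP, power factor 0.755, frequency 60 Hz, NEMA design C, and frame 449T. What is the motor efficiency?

P_out = 226 × 746 = 168596 W
P_in = √3·V_L·I_L·cosφ = 1.732 × 208 × 690 × 0.755 = 187675 W
η = P_out / P_in = 168596 / 187675 = 0.898 = 89.8%

89.8 %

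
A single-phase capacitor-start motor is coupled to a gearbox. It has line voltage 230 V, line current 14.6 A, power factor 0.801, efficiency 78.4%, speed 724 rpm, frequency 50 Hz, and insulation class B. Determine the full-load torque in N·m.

27.8 N·m

P_in = V·I·cosφ = 230 × 14.6 × 0.801 = 2690 W
P_out = η·P_in = 0.784 × 2690 = 2109 W
n = 724 rpm
ω = 2π×724/60 = 75.82 rad/s
τ = P_out/ω = 2109/75.82 = 27.8 N·m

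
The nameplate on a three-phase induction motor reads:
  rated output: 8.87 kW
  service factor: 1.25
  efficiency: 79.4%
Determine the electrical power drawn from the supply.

P_out = 8870 W
P_in = P_out/η = 8870/0.794 = 11171 W = 11.2 kW

11.2 kW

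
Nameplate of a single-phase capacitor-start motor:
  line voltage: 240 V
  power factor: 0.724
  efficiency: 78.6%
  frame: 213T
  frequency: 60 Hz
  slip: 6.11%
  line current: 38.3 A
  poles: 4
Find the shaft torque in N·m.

P_in = V·I·cosφ = 240 × 38.3 × 0.724 = 6655 W
P_out = η·P_in = 0.786 × 6655 = 5231 W
n_s = 120×60/4 = 1800 rpm; n = 1800×(1−0.0611) = 1690 rpm
ω = 2π×1690/60 = 177 rad/s
τ = P_out/ω = 5231/177 = 29.6 N·m

29.6 N·m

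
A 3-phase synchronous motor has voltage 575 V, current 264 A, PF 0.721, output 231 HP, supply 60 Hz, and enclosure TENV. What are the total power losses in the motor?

17200 W

P_in = √3·V·I·cosφ = 1.732×575×264×0.721 = 189564 W
P_out = 231×746 = 172326 W
Losses = P_in − P_out = 189564 − 172326 = 17238 W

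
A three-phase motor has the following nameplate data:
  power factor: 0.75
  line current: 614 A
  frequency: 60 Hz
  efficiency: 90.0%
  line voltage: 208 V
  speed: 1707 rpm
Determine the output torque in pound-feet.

616 lb·ft

P_in = √3·V·I·cosφ = 1.732 × 208 × 614 × 0.75 = 165898 W
P_out = η·P_in = 0.9 × 165898 = 149308 W
n = 1707 rpm
ω = 2π×1707/60 = 178.8 rad/s
τ = P_out/ω = 149308/178.8 = 835.1 N·m
In lb·ft: 835.1/1.356 = 616 lb·ft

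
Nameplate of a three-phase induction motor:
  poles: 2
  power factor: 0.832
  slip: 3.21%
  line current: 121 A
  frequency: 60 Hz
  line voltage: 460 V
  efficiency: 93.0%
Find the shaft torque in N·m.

P_in = √3·V·I·cosφ = 1.732 × 460 × 121 × 0.832 = 80207 W
P_out = η·P_in = 0.93 × 80207 = 74593 W
n_s = 120×60/2 = 3600 rpm; n = 3600×(1−0.0321) = 3484 rpm
ω = 2π×3484/60 = 364.8 rad/s
τ = P_out/ω = 74593/364.8 = 204 N·m

204 N·m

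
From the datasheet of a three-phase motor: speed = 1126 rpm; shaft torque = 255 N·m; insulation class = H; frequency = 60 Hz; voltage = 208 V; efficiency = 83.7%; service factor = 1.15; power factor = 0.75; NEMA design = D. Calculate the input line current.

133 A

ω = 2π×1126/60 = 117.9 rad/s; P_out = τω = 255 × 117.9 = 30065 W
P_in = P_out / η = 30065 / 0.837 = 35920 W
I_L = P_in / (√3·V_L·cosφ) = 35920 / (1.732 × 208 × 0.75) = 133 A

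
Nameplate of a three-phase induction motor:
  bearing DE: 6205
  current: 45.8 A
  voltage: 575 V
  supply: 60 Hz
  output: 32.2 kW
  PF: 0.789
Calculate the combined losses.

3.79 kW

P_in = √3·V·I·cosφ = 1.732×575×45.8×0.789 = 35988 W
P_out = 32200 W
Losses = P_in − P_out = 35988 − 32200 = 3788 W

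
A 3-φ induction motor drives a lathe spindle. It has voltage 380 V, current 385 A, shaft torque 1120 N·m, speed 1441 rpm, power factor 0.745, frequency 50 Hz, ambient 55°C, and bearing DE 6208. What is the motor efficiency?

ω = 2π × 1441/60 = 150.9 rad/s; P_out = τω = 1120 × 150.9 = 169008 W
P_in = √3·V_L·I_L·cosφ = 1.732 × 380 × 385 × 0.745 = 188777 W
η = P_out / P_in = 169008 / 188777 = 0.895 = 89.5%

89.5 %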